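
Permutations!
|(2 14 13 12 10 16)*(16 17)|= 7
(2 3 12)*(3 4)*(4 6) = (2 6 4 3 12) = [0, 1, 6, 12, 3, 5, 4, 7, 8, 9, 10, 11, 2]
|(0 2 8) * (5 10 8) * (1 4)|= |(0 2 5 10 8)(1 4)|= 10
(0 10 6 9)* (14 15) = (0 10 6 9)(14 15) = [10, 1, 2, 3, 4, 5, 9, 7, 8, 0, 6, 11, 12, 13, 15, 14]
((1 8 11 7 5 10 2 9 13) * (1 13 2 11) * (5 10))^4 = ((13)(1 8)(2 9)(7 10 11))^4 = (13)(7 10 11)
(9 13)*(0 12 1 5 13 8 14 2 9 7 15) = (0 12 1 5 13 7 15)(2 9 8 14) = [12, 5, 9, 3, 4, 13, 6, 15, 14, 8, 10, 11, 1, 7, 2, 0]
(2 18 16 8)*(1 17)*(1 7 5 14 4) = (1 17 7 5 14 4)(2 18 16 8) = [0, 17, 18, 3, 1, 14, 6, 5, 2, 9, 10, 11, 12, 13, 4, 15, 8, 7, 16]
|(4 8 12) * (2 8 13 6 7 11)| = 8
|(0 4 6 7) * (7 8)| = |(0 4 6 8 7)| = 5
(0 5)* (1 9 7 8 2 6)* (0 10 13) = (0 5 10 13)(1 9 7 8 2 6) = [5, 9, 6, 3, 4, 10, 1, 8, 2, 7, 13, 11, 12, 0]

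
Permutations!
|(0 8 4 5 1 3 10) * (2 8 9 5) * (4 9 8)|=|(0 8 9 5 1 3 10)(2 4)|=14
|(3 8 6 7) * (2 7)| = |(2 7 3 8 6)| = 5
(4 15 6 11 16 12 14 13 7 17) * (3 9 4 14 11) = (3 9 4 15 6)(7 17 14 13)(11 16 12) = [0, 1, 2, 9, 15, 5, 3, 17, 8, 4, 10, 16, 11, 7, 13, 6, 12, 14]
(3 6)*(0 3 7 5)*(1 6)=(0 3 1 6 7 5)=[3, 6, 2, 1, 4, 0, 7, 5]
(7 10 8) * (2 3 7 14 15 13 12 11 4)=(2 3 7 10 8 14 15 13 12 11 4)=[0, 1, 3, 7, 2, 5, 6, 10, 14, 9, 8, 4, 11, 12, 15, 13]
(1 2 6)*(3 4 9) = (1 2 6)(3 4 9) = [0, 2, 6, 4, 9, 5, 1, 7, 8, 3]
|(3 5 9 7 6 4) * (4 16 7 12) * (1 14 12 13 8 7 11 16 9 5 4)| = |(1 14 12)(3 4)(6 9 13 8 7)(11 16)| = 30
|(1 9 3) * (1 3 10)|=|(1 9 10)|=3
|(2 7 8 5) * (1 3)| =|(1 3)(2 7 8 5)| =4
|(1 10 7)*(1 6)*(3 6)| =|(1 10 7 3 6)| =5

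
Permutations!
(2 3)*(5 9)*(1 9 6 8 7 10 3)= [0, 9, 1, 2, 4, 6, 8, 10, 7, 5, 3]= (1 9 5 6 8 7 10 3 2)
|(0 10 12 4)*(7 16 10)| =6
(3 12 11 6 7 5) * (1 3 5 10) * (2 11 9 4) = (1 3 12 9 4 2 11 6 7 10) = [0, 3, 11, 12, 2, 5, 7, 10, 8, 4, 1, 6, 9]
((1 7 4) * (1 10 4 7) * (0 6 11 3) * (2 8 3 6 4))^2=((0 4 10 2 8 3)(6 11))^2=(11)(0 10 8)(2 3 4)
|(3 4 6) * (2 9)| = 6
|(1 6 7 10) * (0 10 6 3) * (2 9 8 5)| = |(0 10 1 3)(2 9 8 5)(6 7)| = 4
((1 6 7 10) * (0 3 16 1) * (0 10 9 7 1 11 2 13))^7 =(0 3 16 11 2 13)(1 6)(7 9)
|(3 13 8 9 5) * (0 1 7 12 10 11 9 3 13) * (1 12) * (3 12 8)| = 18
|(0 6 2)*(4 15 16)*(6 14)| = 12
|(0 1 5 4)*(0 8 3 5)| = 4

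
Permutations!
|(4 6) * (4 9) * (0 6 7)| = |(0 6 9 4 7)| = 5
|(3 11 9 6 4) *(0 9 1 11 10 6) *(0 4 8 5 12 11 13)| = 12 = |(0 9 4 3 10 6 8 5 12 11 1 13)|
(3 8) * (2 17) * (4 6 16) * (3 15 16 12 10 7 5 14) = [0, 1, 17, 8, 6, 14, 12, 5, 15, 9, 7, 11, 10, 13, 3, 16, 4, 2] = (2 17)(3 8 15 16 4 6 12 10 7 5 14)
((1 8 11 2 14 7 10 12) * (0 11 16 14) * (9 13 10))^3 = ((0 11 2)(1 8 16 14 7 9 13 10 12))^3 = (1 14 13)(7 10 8)(9 12 16)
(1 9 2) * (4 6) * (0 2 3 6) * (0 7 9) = [2, 0, 1, 6, 7, 5, 4, 9, 8, 3] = (0 2 1)(3 6 4 7 9)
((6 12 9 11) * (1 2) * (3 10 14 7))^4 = ((1 2)(3 10 14 7)(6 12 9 11))^4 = (14)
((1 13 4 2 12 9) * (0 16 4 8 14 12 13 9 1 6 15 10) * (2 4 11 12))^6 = (0 6 12)(1 16 15)(2 8)(9 11 10)(13 14)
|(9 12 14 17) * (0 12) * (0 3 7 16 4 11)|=10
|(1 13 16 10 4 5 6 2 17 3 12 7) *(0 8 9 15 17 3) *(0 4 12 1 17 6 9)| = 14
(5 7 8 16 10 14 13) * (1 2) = (1 2)(5 7 8 16 10 14 13) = [0, 2, 1, 3, 4, 7, 6, 8, 16, 9, 14, 11, 12, 5, 13, 15, 10]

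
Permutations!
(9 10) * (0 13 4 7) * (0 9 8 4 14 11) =(0 13 14 11)(4 7 9 10 8) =[13, 1, 2, 3, 7, 5, 6, 9, 4, 10, 8, 0, 12, 14, 11]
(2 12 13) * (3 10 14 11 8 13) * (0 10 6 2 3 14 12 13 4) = [10, 1, 13, 6, 0, 5, 2, 7, 4, 9, 12, 8, 14, 3, 11] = (0 10 12 14 11 8 4)(2 13 3 6)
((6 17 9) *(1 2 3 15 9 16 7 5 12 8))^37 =((1 2 3 15 9 6 17 16 7 5 12 8))^37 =(1 2 3 15 9 6 17 16 7 5 12 8)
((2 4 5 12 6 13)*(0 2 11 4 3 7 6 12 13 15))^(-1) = (0 15 6 7 3 2)(4 11 13 5)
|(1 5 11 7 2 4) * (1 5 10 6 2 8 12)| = |(1 10 6 2 4 5 11 7 8 12)| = 10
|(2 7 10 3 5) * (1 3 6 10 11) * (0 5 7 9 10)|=12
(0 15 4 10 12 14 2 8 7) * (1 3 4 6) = [15, 3, 8, 4, 10, 5, 1, 0, 7, 9, 12, 11, 14, 13, 2, 6] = (0 15 6 1 3 4 10 12 14 2 8 7)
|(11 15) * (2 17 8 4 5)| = |(2 17 8 4 5)(11 15)| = 10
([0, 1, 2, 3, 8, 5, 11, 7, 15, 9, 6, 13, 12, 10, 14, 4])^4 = [0, 1, 2, 3, 8, 5, 6, 7, 15, 9, 10, 11, 12, 13, 14, 4]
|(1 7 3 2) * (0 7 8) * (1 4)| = 7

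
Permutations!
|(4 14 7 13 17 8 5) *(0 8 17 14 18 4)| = 6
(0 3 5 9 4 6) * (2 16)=(0 3 5 9 4 6)(2 16)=[3, 1, 16, 5, 6, 9, 0, 7, 8, 4, 10, 11, 12, 13, 14, 15, 2]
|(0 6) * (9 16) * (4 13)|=2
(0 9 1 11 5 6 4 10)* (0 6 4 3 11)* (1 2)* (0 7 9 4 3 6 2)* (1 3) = [4, 7, 3, 11, 10, 1, 6, 9, 8, 0, 2, 5] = (0 4 10 2 3 11 5 1 7 9)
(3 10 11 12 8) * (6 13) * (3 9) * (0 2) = [2, 1, 0, 10, 4, 5, 13, 7, 9, 3, 11, 12, 8, 6] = (0 2)(3 10 11 12 8 9)(6 13)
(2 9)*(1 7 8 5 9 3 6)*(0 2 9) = [2, 7, 3, 6, 4, 0, 1, 8, 5, 9] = (9)(0 2 3 6 1 7 8 5)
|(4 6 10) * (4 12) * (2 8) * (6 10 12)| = |(2 8)(4 10 6 12)| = 4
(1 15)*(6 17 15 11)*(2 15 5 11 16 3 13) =(1 16 3 13 2 15)(5 11 6 17) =[0, 16, 15, 13, 4, 11, 17, 7, 8, 9, 10, 6, 12, 2, 14, 1, 3, 5]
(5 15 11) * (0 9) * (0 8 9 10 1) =(0 10 1)(5 15 11)(8 9) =[10, 0, 2, 3, 4, 15, 6, 7, 9, 8, 1, 5, 12, 13, 14, 11]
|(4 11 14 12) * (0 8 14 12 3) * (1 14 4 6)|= |(0 8 4 11 12 6 1 14 3)|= 9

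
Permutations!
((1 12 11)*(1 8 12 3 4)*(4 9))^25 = ((1 3 9 4)(8 12 11))^25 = (1 3 9 4)(8 12 11)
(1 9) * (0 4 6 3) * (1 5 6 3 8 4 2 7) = (0 2 7 1 9 5 6 8 4 3) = [2, 9, 7, 0, 3, 6, 8, 1, 4, 5]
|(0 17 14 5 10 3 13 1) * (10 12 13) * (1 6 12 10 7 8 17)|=|(0 1)(3 7 8 17 14 5 10)(6 12 13)|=42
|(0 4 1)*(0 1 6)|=|(0 4 6)|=3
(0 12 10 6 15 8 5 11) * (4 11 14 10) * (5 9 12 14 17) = (0 14 10 6 15 8 9 12 4 11)(5 17) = [14, 1, 2, 3, 11, 17, 15, 7, 9, 12, 6, 0, 4, 13, 10, 8, 16, 5]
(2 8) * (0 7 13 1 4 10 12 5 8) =(0 7 13 1 4 10 12 5 8 2) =[7, 4, 0, 3, 10, 8, 6, 13, 2, 9, 12, 11, 5, 1]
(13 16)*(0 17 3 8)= (0 17 3 8)(13 16)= [17, 1, 2, 8, 4, 5, 6, 7, 0, 9, 10, 11, 12, 16, 14, 15, 13, 3]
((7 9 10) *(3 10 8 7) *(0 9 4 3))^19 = (0 3 7 9 10 4 8)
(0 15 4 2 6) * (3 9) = (0 15 4 2 6)(3 9) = [15, 1, 6, 9, 2, 5, 0, 7, 8, 3, 10, 11, 12, 13, 14, 4]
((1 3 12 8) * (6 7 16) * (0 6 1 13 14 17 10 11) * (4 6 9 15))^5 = (0 7 8 11 6 12 10 4 3 17 15 1 14 9 16 13)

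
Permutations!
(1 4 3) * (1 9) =[0, 4, 2, 9, 3, 5, 6, 7, 8, 1] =(1 4 3 9)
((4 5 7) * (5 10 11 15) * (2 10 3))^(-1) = (2 3 4 7 5 15 11 10)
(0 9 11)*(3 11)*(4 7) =(0 9 3 11)(4 7) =[9, 1, 2, 11, 7, 5, 6, 4, 8, 3, 10, 0]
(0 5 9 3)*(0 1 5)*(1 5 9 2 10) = (1 9 3 5 2 10) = [0, 9, 10, 5, 4, 2, 6, 7, 8, 3, 1]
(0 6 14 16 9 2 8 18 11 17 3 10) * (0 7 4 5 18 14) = (0 6)(2 8 14 16 9)(3 10 7 4 5 18 11 17) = [6, 1, 8, 10, 5, 18, 0, 4, 14, 2, 7, 17, 12, 13, 16, 15, 9, 3, 11]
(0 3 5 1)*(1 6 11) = (0 3 5 6 11 1) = [3, 0, 2, 5, 4, 6, 11, 7, 8, 9, 10, 1]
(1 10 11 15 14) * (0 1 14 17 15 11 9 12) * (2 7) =[1, 10, 7, 3, 4, 5, 6, 2, 8, 12, 9, 11, 0, 13, 14, 17, 16, 15] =(0 1 10 9 12)(2 7)(15 17)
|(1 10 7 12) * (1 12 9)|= |(12)(1 10 7 9)|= 4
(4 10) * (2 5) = (2 5)(4 10) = [0, 1, 5, 3, 10, 2, 6, 7, 8, 9, 4]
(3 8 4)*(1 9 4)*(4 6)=(1 9 6 4 3 8)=[0, 9, 2, 8, 3, 5, 4, 7, 1, 6]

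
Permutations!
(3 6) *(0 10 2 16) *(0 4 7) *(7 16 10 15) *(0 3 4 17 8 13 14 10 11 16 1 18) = (0 15 7 3 6 4 1 18)(2 11 16 17 8 13 14 10) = [15, 18, 11, 6, 1, 5, 4, 3, 13, 9, 2, 16, 12, 14, 10, 7, 17, 8, 0]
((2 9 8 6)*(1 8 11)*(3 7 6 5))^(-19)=((1 8 5 3 7 6 2 9 11))^(-19)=(1 11 9 2 6 7 3 5 8)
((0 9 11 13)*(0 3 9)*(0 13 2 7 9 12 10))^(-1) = (0 10 12 3 13)(2 11 9 7)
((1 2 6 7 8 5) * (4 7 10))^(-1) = (1 5 8 7 4 10 6 2)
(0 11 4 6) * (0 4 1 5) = (0 11 1 5)(4 6) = [11, 5, 2, 3, 6, 0, 4, 7, 8, 9, 10, 1]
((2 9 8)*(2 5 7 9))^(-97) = ((5 7 9 8))^(-97) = (5 8 9 7)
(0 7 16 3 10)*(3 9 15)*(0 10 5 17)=(0 7 16 9 15 3 5 17)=[7, 1, 2, 5, 4, 17, 6, 16, 8, 15, 10, 11, 12, 13, 14, 3, 9, 0]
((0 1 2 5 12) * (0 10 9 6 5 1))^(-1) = ((1 2)(5 12 10 9 6))^(-1) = (1 2)(5 6 9 10 12)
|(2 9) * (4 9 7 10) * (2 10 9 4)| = 4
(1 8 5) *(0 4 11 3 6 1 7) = [4, 8, 2, 6, 11, 7, 1, 0, 5, 9, 10, 3] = (0 4 11 3 6 1 8 5 7)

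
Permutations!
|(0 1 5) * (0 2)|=|(0 1 5 2)|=4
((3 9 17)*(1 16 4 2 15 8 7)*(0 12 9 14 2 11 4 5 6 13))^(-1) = ((0 12 9 17 3 14 2 15 8 7 1 16 5 6 13)(4 11))^(-1) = (0 13 6 5 16 1 7 8 15 2 14 3 17 9 12)(4 11)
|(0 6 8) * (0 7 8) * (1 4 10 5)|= 4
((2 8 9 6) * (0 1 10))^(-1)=((0 1 10)(2 8 9 6))^(-1)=(0 10 1)(2 6 9 8)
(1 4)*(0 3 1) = (0 3 1 4) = [3, 4, 2, 1, 0]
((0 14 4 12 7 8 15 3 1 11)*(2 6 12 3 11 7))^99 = ((0 14 4 3 1 7 8 15 11)(2 6 12))^99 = (15)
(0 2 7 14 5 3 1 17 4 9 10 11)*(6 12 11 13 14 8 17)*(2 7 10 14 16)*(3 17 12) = (0 7 8 12 11)(1 6 3)(2 10 13 16)(4 9 14 5 17) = [7, 6, 10, 1, 9, 17, 3, 8, 12, 14, 13, 0, 11, 16, 5, 15, 2, 4]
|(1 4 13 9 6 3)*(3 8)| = 7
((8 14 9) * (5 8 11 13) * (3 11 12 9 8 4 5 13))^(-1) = (3 11)(4 5)(8 14)(9 12)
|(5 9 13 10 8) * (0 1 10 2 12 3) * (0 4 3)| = |(0 1 10 8 5 9 13 2 12)(3 4)| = 18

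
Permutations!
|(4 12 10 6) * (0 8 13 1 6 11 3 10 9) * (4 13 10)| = |(0 8 10 11 3 4 12 9)(1 6 13)| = 24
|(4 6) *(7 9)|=2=|(4 6)(7 9)|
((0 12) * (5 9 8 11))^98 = ((0 12)(5 9 8 11))^98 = (12)(5 8)(9 11)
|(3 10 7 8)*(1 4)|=4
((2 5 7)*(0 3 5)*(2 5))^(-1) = (0 2 3)(5 7)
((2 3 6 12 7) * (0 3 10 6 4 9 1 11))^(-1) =(0 11 1 9 4 3)(2 7 12 6 10)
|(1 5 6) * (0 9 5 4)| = |(0 9 5 6 1 4)| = 6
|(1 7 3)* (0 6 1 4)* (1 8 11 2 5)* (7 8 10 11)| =|(0 6 10 11 2 5 1 8 7 3 4)| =11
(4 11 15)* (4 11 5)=(4 5)(11 15)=[0, 1, 2, 3, 5, 4, 6, 7, 8, 9, 10, 15, 12, 13, 14, 11]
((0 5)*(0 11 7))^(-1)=((0 5 11 7))^(-1)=(0 7 11 5)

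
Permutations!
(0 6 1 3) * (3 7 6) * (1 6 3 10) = (0 10 1 7 3) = [10, 7, 2, 0, 4, 5, 6, 3, 8, 9, 1]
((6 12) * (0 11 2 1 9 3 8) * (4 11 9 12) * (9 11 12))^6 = ((0 11 2 1 9 3 8)(4 12 6))^6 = (12)(0 8 3 9 1 2 11)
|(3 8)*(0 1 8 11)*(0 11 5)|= 5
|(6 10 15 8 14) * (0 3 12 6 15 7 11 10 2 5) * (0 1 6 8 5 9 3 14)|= 33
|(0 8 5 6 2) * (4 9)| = |(0 8 5 6 2)(4 9)| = 10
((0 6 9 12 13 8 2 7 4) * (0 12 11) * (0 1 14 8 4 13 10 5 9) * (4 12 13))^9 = ((0 6)(1 14 8 2 7 4 13 12 10 5 9 11))^9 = (0 6)(1 5 13 2)(4 8 11 10)(7 14 9 12)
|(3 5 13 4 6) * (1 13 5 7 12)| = 7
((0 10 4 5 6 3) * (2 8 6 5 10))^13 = (0 6 2 3 8)(4 10)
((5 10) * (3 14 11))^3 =((3 14 11)(5 10))^3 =(14)(5 10)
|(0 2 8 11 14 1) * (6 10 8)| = 8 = |(0 2 6 10 8 11 14 1)|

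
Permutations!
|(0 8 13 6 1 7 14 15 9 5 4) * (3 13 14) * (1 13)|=|(0 8 14 15 9 5 4)(1 7 3)(6 13)|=42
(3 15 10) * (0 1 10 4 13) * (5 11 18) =(0 1 10 3 15 4 13)(5 11 18) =[1, 10, 2, 15, 13, 11, 6, 7, 8, 9, 3, 18, 12, 0, 14, 4, 16, 17, 5]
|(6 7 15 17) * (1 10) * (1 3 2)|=|(1 10 3 2)(6 7 15 17)|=4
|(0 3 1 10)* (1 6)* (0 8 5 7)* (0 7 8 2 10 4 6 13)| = |(0 3 13)(1 4 6)(2 10)(5 8)| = 6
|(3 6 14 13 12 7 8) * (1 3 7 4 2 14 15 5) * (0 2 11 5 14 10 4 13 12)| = |(0 2 10 4 11 5 1 3 6 15 14 12 13)(7 8)| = 26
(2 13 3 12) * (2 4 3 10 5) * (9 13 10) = (2 10 5)(3 12 4)(9 13) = [0, 1, 10, 12, 3, 2, 6, 7, 8, 13, 5, 11, 4, 9]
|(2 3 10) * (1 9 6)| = 3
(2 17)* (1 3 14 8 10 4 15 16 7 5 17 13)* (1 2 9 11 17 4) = [0, 3, 13, 14, 15, 4, 6, 5, 10, 11, 1, 17, 12, 2, 8, 16, 7, 9] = (1 3 14 8 10)(2 13)(4 15 16 7 5)(9 11 17)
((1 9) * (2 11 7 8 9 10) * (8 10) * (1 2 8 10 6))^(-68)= (1 2)(6 9)(7 8)(10 11)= ((1 10 8 9 2 11 7 6))^(-68)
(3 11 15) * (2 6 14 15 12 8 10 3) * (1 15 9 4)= (1 15 2 6 14 9 4)(3 11 12 8 10)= [0, 15, 6, 11, 1, 5, 14, 7, 10, 4, 3, 12, 8, 13, 9, 2]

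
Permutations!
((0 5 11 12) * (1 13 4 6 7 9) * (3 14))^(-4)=((0 5 11 12)(1 13 4 6 7 9)(3 14))^(-4)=(14)(1 4 7)(6 9 13)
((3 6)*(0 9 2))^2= (0 2 9)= ((0 9 2)(3 6))^2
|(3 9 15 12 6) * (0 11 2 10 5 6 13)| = |(0 11 2 10 5 6 3 9 15 12 13)| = 11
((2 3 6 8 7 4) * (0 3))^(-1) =(0 2 4 7 8 6 3)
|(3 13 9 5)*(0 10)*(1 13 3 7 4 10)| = 8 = |(0 1 13 9 5 7 4 10)|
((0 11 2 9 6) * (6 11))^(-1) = (0 6)(2 11 9)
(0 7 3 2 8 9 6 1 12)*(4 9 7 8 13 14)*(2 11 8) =[2, 12, 13, 11, 9, 5, 1, 3, 7, 6, 10, 8, 0, 14, 4] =(0 2 13 14 4 9 6 1 12)(3 11 8 7)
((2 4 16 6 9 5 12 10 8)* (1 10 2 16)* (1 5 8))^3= ((1 10)(2 4 5 12)(6 9 8 16))^3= (1 10)(2 12 5 4)(6 16 8 9)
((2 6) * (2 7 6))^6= ((6 7))^6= (7)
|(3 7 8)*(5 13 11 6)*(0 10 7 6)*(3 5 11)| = 9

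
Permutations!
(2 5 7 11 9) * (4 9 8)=(2 5 7 11 8 4 9)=[0, 1, 5, 3, 9, 7, 6, 11, 4, 2, 10, 8]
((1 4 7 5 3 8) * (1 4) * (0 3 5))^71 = ((0 3 8 4 7))^71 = (0 3 8 4 7)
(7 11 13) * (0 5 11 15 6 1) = [5, 0, 2, 3, 4, 11, 1, 15, 8, 9, 10, 13, 12, 7, 14, 6] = (0 5 11 13 7 15 6 1)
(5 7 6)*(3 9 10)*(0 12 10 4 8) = (0 12 10 3 9 4 8)(5 7 6) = [12, 1, 2, 9, 8, 7, 5, 6, 0, 4, 3, 11, 10]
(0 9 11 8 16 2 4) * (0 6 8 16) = [9, 1, 4, 3, 6, 5, 8, 7, 0, 11, 10, 16, 12, 13, 14, 15, 2] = (0 9 11 16 2 4 6 8)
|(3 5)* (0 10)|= |(0 10)(3 5)|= 2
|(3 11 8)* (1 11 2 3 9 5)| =|(1 11 8 9 5)(2 3)| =10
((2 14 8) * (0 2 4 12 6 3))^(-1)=(0 3 6 12 4 8 14 2)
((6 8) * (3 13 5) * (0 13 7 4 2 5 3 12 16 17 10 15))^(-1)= ((0 13 3 7 4 2 5 12 16 17 10 15)(6 8))^(-1)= (0 15 10 17 16 12 5 2 4 7 3 13)(6 8)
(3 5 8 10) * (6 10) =[0, 1, 2, 5, 4, 8, 10, 7, 6, 9, 3] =(3 5 8 6 10)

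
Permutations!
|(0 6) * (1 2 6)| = 4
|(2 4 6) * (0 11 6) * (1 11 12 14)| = 8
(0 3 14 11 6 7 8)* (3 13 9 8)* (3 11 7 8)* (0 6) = [13, 1, 2, 14, 4, 5, 8, 11, 6, 3, 10, 0, 12, 9, 7] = (0 13 9 3 14 7 11)(6 8)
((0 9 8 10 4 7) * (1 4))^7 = (10)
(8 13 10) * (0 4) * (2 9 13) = (0 4)(2 9 13 10 8) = [4, 1, 9, 3, 0, 5, 6, 7, 2, 13, 8, 11, 12, 10]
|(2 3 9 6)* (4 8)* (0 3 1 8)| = |(0 3 9 6 2 1 8 4)| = 8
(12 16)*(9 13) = [0, 1, 2, 3, 4, 5, 6, 7, 8, 13, 10, 11, 16, 9, 14, 15, 12] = (9 13)(12 16)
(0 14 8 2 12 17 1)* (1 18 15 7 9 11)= (0 14 8 2 12 17 18 15 7 9 11 1)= [14, 0, 12, 3, 4, 5, 6, 9, 2, 11, 10, 1, 17, 13, 8, 7, 16, 18, 15]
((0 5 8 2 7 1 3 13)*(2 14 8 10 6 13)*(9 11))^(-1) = ((0 5 10 6 13)(1 3 2 7)(8 14)(9 11))^(-1) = (0 13 6 10 5)(1 7 2 3)(8 14)(9 11)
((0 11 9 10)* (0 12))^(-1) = (0 12 10 9 11) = ((0 11 9 10 12))^(-1)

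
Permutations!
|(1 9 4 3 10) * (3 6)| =|(1 9 4 6 3 10)| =6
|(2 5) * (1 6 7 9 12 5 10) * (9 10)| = 4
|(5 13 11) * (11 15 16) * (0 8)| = |(0 8)(5 13 15 16 11)| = 10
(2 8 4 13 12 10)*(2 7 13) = (2 8 4)(7 13 12 10) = [0, 1, 8, 3, 2, 5, 6, 13, 4, 9, 7, 11, 10, 12]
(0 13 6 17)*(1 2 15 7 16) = (0 13 6 17)(1 2 15 7 16) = [13, 2, 15, 3, 4, 5, 17, 16, 8, 9, 10, 11, 12, 6, 14, 7, 1, 0]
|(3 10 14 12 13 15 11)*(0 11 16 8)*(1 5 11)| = |(0 1 5 11 3 10 14 12 13 15 16 8)| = 12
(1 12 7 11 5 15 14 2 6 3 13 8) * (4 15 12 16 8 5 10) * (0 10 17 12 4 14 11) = (0 10 14 2 6 3 13 5 4 15 11 17 12 7)(1 16 8) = [10, 16, 6, 13, 15, 4, 3, 0, 1, 9, 14, 17, 7, 5, 2, 11, 8, 12]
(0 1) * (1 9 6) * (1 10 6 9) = (0 1)(6 10) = [1, 0, 2, 3, 4, 5, 10, 7, 8, 9, 6]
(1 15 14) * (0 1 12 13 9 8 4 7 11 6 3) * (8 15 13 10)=(0 1 13 9 15 14 12 10 8 4 7 11 6 3)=[1, 13, 2, 0, 7, 5, 3, 11, 4, 15, 8, 6, 10, 9, 12, 14]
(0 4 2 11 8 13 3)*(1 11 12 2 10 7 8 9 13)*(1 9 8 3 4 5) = (0 5 1 11 8 9 13 4 10 7 3)(2 12) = [5, 11, 12, 0, 10, 1, 6, 3, 9, 13, 7, 8, 2, 4]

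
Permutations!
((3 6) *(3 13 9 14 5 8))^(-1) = (3 8 5 14 9 13 6)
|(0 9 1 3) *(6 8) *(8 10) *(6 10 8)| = |(0 9 1 3)(6 8 10)| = 12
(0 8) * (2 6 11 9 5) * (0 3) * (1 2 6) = [8, 2, 1, 0, 4, 6, 11, 7, 3, 5, 10, 9] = (0 8 3)(1 2)(5 6 11 9)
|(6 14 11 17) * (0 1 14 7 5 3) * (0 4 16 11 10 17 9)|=|(0 1 14 10 17 6 7 5 3 4 16 11 9)|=13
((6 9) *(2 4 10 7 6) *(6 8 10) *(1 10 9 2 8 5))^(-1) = (1 5 7 10)(2 6 4)(8 9)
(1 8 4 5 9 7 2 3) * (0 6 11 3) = (0 6 11 3 1 8 4 5 9 7 2) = [6, 8, 0, 1, 5, 9, 11, 2, 4, 7, 10, 3]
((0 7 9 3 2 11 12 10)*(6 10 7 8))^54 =(12)(0 6)(8 10)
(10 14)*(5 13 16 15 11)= (5 13 16 15 11)(10 14)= [0, 1, 2, 3, 4, 13, 6, 7, 8, 9, 14, 5, 12, 16, 10, 11, 15]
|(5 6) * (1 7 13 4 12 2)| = 6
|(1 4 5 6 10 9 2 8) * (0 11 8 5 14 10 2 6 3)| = 12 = |(0 11 8 1 4 14 10 9 6 2 5 3)|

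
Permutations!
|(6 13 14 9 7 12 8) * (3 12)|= 8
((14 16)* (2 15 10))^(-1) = (2 10 15)(14 16)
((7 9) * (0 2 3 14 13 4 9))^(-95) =(0 2 3 14 13 4 9 7)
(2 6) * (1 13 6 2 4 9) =[0, 13, 2, 3, 9, 5, 4, 7, 8, 1, 10, 11, 12, 6] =(1 13 6 4 9)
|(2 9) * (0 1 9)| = 4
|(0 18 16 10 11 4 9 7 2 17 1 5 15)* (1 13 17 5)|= 22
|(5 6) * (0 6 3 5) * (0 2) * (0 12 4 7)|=|(0 6 2 12 4 7)(3 5)|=6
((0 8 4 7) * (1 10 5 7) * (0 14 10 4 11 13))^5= (0 8 11 13)(1 4)(5 7 14 10)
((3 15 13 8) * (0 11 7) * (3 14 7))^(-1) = (0 7 14 8 13 15 3 11) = ((0 11 3 15 13 8 14 7))^(-1)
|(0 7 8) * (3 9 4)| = |(0 7 8)(3 9 4)| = 3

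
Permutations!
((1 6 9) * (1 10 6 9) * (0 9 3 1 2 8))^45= (0 6)(1 3)(2 9)(8 10)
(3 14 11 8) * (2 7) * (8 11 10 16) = (2 7)(3 14 10 16 8) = [0, 1, 7, 14, 4, 5, 6, 2, 3, 9, 16, 11, 12, 13, 10, 15, 8]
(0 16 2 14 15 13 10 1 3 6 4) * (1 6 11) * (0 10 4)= [16, 3, 14, 11, 10, 5, 0, 7, 8, 9, 6, 1, 12, 4, 15, 13, 2]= (0 16 2 14 15 13 4 10 6)(1 3 11)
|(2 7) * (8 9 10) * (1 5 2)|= 12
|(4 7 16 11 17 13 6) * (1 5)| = |(1 5)(4 7 16 11 17 13 6)| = 14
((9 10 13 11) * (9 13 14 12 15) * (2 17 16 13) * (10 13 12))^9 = (2 17 16 12 15 9 13 11)(10 14)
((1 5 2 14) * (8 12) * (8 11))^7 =(1 14 2 5)(8 12 11) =((1 5 2 14)(8 12 11))^7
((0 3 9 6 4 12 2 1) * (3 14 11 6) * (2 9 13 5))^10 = (0 2 13 9 4 11)(1 5 3 12 6 14) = ((0 14 11 6 4 12 9 3 13 5 2 1))^10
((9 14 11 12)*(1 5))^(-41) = (1 5)(9 12 11 14)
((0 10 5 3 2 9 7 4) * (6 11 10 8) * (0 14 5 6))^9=((0 8)(2 9 7 4 14 5 3)(6 11 10))^9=(0 8)(2 7 14 3 9 4 5)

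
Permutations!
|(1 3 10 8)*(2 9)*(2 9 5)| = 4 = |(1 3 10 8)(2 5)|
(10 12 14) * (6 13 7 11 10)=[0, 1, 2, 3, 4, 5, 13, 11, 8, 9, 12, 10, 14, 7, 6]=(6 13 7 11 10 12 14)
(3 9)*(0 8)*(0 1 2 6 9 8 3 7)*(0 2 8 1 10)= (0 3 1 8 10)(2 6 9 7)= [3, 8, 6, 1, 4, 5, 9, 2, 10, 7, 0]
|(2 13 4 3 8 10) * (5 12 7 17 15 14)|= |(2 13 4 3 8 10)(5 12 7 17 15 14)|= 6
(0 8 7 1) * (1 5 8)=(0 1)(5 8 7)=[1, 0, 2, 3, 4, 8, 6, 5, 7]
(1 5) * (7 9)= [0, 5, 2, 3, 4, 1, 6, 9, 8, 7]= (1 5)(7 9)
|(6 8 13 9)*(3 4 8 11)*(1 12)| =|(1 12)(3 4 8 13 9 6 11)| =14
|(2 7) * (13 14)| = |(2 7)(13 14)| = 2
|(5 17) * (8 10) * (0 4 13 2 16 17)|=|(0 4 13 2 16 17 5)(8 10)|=14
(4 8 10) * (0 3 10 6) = (0 3 10 4 8 6) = [3, 1, 2, 10, 8, 5, 0, 7, 6, 9, 4]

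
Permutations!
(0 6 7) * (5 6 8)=(0 8 5 6 7)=[8, 1, 2, 3, 4, 6, 7, 0, 5]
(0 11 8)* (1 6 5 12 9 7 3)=(0 11 8)(1 6 5 12 9 7 3)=[11, 6, 2, 1, 4, 12, 5, 3, 0, 7, 10, 8, 9]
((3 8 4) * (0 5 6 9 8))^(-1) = (0 3 4 8 9 6 5)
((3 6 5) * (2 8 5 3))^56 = ((2 8 5)(3 6))^56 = (2 5 8)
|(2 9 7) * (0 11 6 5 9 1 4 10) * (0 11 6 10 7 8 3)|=|(0 6 5 9 8 3)(1 4 7 2)(10 11)|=12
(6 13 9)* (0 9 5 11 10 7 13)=[9, 1, 2, 3, 4, 11, 0, 13, 8, 6, 7, 10, 12, 5]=(0 9 6)(5 11 10 7 13)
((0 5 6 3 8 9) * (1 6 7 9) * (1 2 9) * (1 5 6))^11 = ((0 6 3 8 2 9)(5 7))^11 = (0 9 2 8 3 6)(5 7)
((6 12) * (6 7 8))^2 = (6 7)(8 12)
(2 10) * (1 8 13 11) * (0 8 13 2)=[8, 13, 10, 3, 4, 5, 6, 7, 2, 9, 0, 1, 12, 11]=(0 8 2 10)(1 13 11)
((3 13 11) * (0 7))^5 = (0 7)(3 11 13)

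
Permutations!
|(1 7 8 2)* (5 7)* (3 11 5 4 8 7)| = |(1 4 8 2)(3 11 5)| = 12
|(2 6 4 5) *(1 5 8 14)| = 7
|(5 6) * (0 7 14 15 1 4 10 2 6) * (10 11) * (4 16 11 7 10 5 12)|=|(0 10 2 6 12 4 7 14 15 1 16 11 5)|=13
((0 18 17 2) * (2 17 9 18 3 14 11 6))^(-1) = (0 2 6 11 14 3)(9 18)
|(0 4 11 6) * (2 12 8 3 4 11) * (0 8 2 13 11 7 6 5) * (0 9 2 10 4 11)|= 13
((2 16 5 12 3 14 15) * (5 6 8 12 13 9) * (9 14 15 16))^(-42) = (2 5 14 6 12 15 9 13 16 8 3)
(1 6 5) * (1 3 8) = [0, 6, 2, 8, 4, 3, 5, 7, 1] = (1 6 5 3 8)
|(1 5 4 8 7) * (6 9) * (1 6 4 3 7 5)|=7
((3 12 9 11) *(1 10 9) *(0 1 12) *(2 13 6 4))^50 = (0 10 11)(1 9 3)(2 6)(4 13)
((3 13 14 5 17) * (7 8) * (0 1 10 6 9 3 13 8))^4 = ((0 1 10 6 9 3 8 7)(5 17 13 14))^4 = (17)(0 9)(1 3)(6 7)(8 10)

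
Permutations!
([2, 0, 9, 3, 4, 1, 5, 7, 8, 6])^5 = [1, 5, 0, 3, 4, 6, 9, 7, 8, 2]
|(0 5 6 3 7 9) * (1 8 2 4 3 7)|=5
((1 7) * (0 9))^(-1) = ((0 9)(1 7))^(-1) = (0 9)(1 7)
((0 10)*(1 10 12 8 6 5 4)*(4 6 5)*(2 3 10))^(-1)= (0 10 3 2 1 4 6 5 8 12)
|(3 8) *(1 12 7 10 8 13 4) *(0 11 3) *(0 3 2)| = |(0 11 2)(1 12 7 10 8 3 13 4)| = 24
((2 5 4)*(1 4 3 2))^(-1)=(1 4)(2 3 5)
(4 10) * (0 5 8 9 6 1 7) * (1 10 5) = [1, 7, 2, 3, 5, 8, 10, 0, 9, 6, 4] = (0 1 7)(4 5 8 9 6 10)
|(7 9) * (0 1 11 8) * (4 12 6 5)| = |(0 1 11 8)(4 12 6 5)(7 9)| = 4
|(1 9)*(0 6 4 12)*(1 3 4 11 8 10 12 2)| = 30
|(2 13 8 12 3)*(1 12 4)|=7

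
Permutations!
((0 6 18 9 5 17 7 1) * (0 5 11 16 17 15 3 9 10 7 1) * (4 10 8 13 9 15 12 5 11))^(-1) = ((0 6 18 8 13 9 4 10 7)(1 11 16 17)(3 15)(5 12))^(-1) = (0 7 10 4 9 13 8 18 6)(1 17 16 11)(3 15)(5 12)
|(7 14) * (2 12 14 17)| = 5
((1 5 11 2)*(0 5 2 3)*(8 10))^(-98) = ((0 5 11 3)(1 2)(8 10))^(-98) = (0 11)(3 5)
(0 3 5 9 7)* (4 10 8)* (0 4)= (0 3 5 9 7 4 10 8)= [3, 1, 2, 5, 10, 9, 6, 4, 0, 7, 8]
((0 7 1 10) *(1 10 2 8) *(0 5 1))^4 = ((0 7 10 5 1 2 8))^4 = (0 1 7 2 10 8 5)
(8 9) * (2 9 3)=(2 9 8 3)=[0, 1, 9, 2, 4, 5, 6, 7, 3, 8]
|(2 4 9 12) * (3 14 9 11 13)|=8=|(2 4 11 13 3 14 9 12)|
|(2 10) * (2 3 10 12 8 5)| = |(2 12 8 5)(3 10)| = 4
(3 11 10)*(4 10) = [0, 1, 2, 11, 10, 5, 6, 7, 8, 9, 3, 4] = (3 11 4 10)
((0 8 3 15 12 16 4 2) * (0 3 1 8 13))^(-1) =((0 13)(1 8)(2 3 15 12 16 4))^(-1) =(0 13)(1 8)(2 4 16 12 15 3)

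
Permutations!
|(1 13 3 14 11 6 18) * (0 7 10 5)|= 28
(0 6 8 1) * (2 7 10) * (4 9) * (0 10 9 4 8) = (0 6)(1 10 2 7 9 8) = [6, 10, 7, 3, 4, 5, 0, 9, 1, 8, 2]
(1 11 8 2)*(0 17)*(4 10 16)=[17, 11, 1, 3, 10, 5, 6, 7, 2, 9, 16, 8, 12, 13, 14, 15, 4, 0]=(0 17)(1 11 8 2)(4 10 16)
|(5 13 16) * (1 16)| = 4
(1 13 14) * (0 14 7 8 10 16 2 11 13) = (0 14 1)(2 11 13 7 8 10 16) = [14, 0, 11, 3, 4, 5, 6, 8, 10, 9, 16, 13, 12, 7, 1, 15, 2]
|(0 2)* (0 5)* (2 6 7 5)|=4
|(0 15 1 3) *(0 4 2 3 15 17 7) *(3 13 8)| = 30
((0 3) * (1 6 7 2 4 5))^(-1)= (0 3)(1 5 4 2 7 6)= ((0 3)(1 6 7 2 4 5))^(-1)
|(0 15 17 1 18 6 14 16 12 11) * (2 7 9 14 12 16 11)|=12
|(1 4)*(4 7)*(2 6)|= |(1 7 4)(2 6)|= 6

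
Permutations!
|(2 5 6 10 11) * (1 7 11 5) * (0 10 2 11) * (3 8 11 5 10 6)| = |(0 6 2 1 7)(3 8 11 5)| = 20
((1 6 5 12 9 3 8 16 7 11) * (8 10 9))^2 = ((1 6 5 12 8 16 7 11)(3 10 9))^2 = (1 5 8 7)(3 9 10)(6 12 16 11)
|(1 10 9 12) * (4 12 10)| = 6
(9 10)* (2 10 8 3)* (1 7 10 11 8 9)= (1 7 10)(2 11 8 3)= [0, 7, 11, 2, 4, 5, 6, 10, 3, 9, 1, 8]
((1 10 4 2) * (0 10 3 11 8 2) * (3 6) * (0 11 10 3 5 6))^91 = (0 4 2 3 11 1 10 8)(5 6)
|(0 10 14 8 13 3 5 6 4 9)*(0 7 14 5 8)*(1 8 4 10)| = 9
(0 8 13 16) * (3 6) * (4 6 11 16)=[8, 1, 2, 11, 6, 5, 3, 7, 13, 9, 10, 16, 12, 4, 14, 15, 0]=(0 8 13 4 6 3 11 16)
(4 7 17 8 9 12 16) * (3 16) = (3 16 4 7 17 8 9 12) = [0, 1, 2, 16, 7, 5, 6, 17, 9, 12, 10, 11, 3, 13, 14, 15, 4, 8]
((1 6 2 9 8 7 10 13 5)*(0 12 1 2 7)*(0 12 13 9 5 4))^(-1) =(0 4 13)(1 12 8 9 10 7 6)(2 5)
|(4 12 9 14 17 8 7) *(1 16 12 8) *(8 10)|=12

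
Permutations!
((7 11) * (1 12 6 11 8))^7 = ((1 12 6 11 7 8))^7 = (1 12 6 11 7 8)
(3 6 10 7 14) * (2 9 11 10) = [0, 1, 9, 6, 4, 5, 2, 14, 8, 11, 7, 10, 12, 13, 3] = (2 9 11 10 7 14 3 6)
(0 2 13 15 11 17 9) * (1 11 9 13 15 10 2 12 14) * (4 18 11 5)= (0 12 14 1 5 4 18 11 17 13 10 2 15 9)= [12, 5, 15, 3, 18, 4, 6, 7, 8, 0, 2, 17, 14, 10, 1, 9, 16, 13, 11]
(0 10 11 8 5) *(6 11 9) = (0 10 9 6 11 8 5) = [10, 1, 2, 3, 4, 0, 11, 7, 5, 6, 9, 8]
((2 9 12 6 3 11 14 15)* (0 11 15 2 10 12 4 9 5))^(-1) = (0 5 2 14 11)(3 6 12 10 15)(4 9)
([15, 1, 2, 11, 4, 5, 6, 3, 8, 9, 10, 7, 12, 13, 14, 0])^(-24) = (15)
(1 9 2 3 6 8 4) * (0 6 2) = [6, 9, 3, 2, 1, 5, 8, 7, 4, 0] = (0 6 8 4 1 9)(2 3)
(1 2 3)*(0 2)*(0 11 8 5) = [2, 11, 3, 1, 4, 0, 6, 7, 5, 9, 10, 8] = (0 2 3 1 11 8 5)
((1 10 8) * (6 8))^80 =((1 10 6 8))^80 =(10)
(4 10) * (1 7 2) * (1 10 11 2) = (1 7)(2 10 4 11) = [0, 7, 10, 3, 11, 5, 6, 1, 8, 9, 4, 2]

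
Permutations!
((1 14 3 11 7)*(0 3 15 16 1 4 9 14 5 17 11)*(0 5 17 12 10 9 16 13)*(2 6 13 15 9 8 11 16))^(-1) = ((0 3 5 12 10 8 11 7 4 2 6 13)(1 17 16)(9 14))^(-1) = (0 13 6 2 4 7 11 8 10 12 5 3)(1 16 17)(9 14)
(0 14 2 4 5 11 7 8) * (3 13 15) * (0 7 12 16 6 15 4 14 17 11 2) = [17, 1, 14, 13, 5, 2, 15, 8, 7, 9, 10, 12, 16, 4, 0, 3, 6, 11] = (0 17 11 12 16 6 15 3 13 4 5 2 14)(7 8)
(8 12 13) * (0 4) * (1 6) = (0 4)(1 6)(8 12 13) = [4, 6, 2, 3, 0, 5, 1, 7, 12, 9, 10, 11, 13, 8]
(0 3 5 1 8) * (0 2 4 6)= (0 3 5 1 8 2 4 6)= [3, 8, 4, 5, 6, 1, 0, 7, 2]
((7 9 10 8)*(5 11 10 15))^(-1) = (5 15 9 7 8 10 11)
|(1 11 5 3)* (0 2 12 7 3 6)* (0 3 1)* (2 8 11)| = |(0 8 11 5 6 3)(1 2 12 7)| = 12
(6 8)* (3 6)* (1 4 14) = (1 4 14)(3 6 8) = [0, 4, 2, 6, 14, 5, 8, 7, 3, 9, 10, 11, 12, 13, 1]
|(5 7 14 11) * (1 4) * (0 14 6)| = 6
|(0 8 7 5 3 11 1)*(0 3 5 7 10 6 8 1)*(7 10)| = |(0 1 3 11)(6 8 7 10)| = 4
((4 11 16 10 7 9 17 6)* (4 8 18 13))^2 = ((4 11 16 10 7 9 17 6 8 18 13))^2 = (4 16 7 17 8 13 11 10 9 6 18)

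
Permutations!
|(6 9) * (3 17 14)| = |(3 17 14)(6 9)| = 6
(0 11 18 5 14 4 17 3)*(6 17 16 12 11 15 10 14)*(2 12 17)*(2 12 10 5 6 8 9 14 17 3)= (0 15 5 8 9 14 4 16 3)(2 10 17)(6 12 11 18)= [15, 1, 10, 0, 16, 8, 12, 7, 9, 14, 17, 18, 11, 13, 4, 5, 3, 2, 6]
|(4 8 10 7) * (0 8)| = |(0 8 10 7 4)| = 5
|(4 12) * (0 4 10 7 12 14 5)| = |(0 4 14 5)(7 12 10)| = 12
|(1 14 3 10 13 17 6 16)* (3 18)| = |(1 14 18 3 10 13 17 6 16)| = 9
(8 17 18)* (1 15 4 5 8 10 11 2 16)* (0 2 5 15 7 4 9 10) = (0 2 16 1 7 4 15 9 10 11 5 8 17 18) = [2, 7, 16, 3, 15, 8, 6, 4, 17, 10, 11, 5, 12, 13, 14, 9, 1, 18, 0]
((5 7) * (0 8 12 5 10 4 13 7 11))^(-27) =((0 8 12 5 11)(4 13 7 10))^(-27) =(0 5 8 11 12)(4 13 7 10)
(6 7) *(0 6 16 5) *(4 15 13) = (0 6 7 16 5)(4 15 13) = [6, 1, 2, 3, 15, 0, 7, 16, 8, 9, 10, 11, 12, 4, 14, 13, 5]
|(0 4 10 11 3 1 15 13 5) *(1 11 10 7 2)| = |(0 4 7 2 1 15 13 5)(3 11)| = 8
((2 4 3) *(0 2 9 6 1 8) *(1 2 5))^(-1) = ((0 5 1 8)(2 4 3 9 6))^(-1) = (0 8 1 5)(2 6 9 3 4)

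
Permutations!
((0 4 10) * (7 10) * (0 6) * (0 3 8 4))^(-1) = ((3 8 4 7 10 6))^(-1) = (3 6 10 7 4 8)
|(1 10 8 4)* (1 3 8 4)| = 5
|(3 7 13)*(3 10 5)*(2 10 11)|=7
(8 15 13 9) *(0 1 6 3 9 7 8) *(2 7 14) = (0 1 6 3 9)(2 7 8 15 13 14) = [1, 6, 7, 9, 4, 5, 3, 8, 15, 0, 10, 11, 12, 14, 2, 13]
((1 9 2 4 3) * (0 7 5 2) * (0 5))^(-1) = (0 7)(1 3 4 2 5 9)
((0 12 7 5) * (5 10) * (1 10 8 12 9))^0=((0 9 1 10 5)(7 8 12))^0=(12)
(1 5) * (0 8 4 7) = (0 8 4 7)(1 5) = [8, 5, 2, 3, 7, 1, 6, 0, 4]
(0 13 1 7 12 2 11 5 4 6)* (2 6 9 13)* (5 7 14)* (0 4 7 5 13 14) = (0 2 11 5 7 12 6 4 9 14 13 1) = [2, 0, 11, 3, 9, 7, 4, 12, 8, 14, 10, 5, 6, 1, 13]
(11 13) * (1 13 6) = (1 13 11 6) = [0, 13, 2, 3, 4, 5, 1, 7, 8, 9, 10, 6, 12, 11]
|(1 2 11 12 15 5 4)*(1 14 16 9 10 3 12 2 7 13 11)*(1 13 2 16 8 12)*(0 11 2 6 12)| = 30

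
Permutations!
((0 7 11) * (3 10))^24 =((0 7 11)(3 10))^24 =(11)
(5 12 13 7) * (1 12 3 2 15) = (1 12 13 7 5 3 2 15) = [0, 12, 15, 2, 4, 3, 6, 5, 8, 9, 10, 11, 13, 7, 14, 1]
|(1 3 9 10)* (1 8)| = 5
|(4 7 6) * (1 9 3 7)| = 6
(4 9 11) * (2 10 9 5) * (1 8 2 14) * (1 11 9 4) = (1 8 2 10 4 5 14 11) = [0, 8, 10, 3, 5, 14, 6, 7, 2, 9, 4, 1, 12, 13, 11]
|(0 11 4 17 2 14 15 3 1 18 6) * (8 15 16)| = 13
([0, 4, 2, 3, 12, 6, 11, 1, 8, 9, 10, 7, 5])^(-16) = (1 11 5 4 7 6 12)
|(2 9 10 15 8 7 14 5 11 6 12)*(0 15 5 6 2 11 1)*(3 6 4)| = 15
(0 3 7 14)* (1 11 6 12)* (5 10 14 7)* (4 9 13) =(0 3 5 10 14)(1 11 6 12)(4 9 13) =[3, 11, 2, 5, 9, 10, 12, 7, 8, 13, 14, 6, 1, 4, 0]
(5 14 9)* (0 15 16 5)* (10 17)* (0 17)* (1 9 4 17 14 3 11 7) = (0 15 16 5 3 11 7 1 9 14 4 17 10) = [15, 9, 2, 11, 17, 3, 6, 1, 8, 14, 0, 7, 12, 13, 4, 16, 5, 10]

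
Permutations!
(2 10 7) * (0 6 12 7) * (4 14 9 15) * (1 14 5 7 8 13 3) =(0 6 12 8 13 3 1 14 9 15 4 5 7 2 10) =[6, 14, 10, 1, 5, 7, 12, 2, 13, 15, 0, 11, 8, 3, 9, 4]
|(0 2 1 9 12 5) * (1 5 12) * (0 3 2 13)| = 6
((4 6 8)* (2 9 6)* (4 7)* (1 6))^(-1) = (1 9 2 4 7 8 6)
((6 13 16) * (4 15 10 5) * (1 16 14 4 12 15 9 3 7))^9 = ((1 16 6 13 14 4 9 3 7)(5 12 15 10))^9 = (16)(5 12 15 10)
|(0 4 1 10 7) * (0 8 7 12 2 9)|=14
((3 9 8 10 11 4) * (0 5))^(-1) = (0 5)(3 4 11 10 8 9)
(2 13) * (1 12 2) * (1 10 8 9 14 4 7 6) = (1 12 2 13 10 8 9 14 4 7 6) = [0, 12, 13, 3, 7, 5, 1, 6, 9, 14, 8, 11, 2, 10, 4]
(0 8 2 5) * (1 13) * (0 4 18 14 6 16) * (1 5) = [8, 13, 1, 3, 18, 4, 16, 7, 2, 9, 10, 11, 12, 5, 6, 15, 0, 17, 14] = (0 8 2 1 13 5 4 18 14 6 16)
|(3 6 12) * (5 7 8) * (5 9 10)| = 15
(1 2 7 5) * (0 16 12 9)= (0 16 12 9)(1 2 7 5)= [16, 2, 7, 3, 4, 1, 6, 5, 8, 0, 10, 11, 9, 13, 14, 15, 12]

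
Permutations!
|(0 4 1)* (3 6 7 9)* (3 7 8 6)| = 6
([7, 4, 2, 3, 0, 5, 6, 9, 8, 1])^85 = (9)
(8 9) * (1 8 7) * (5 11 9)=(1 8 5 11 9 7)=[0, 8, 2, 3, 4, 11, 6, 1, 5, 7, 10, 9]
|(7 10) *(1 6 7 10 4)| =|(10)(1 6 7 4)| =4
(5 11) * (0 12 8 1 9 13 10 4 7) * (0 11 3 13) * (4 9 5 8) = (0 12 4 7 11 8 1 5 3 13 10 9) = [12, 5, 2, 13, 7, 3, 6, 11, 1, 0, 9, 8, 4, 10]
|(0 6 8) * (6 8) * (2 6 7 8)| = 5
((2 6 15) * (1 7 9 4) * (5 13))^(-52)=((1 7 9 4)(2 6 15)(5 13))^(-52)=(2 15 6)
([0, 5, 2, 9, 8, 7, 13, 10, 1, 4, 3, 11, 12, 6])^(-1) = (1 8 4 9 3 10 7 5)(6 13)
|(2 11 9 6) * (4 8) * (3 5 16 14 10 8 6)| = 11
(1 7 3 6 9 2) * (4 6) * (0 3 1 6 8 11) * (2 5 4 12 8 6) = (0 3 12 8 11)(1 7)(4 6 9 5) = [3, 7, 2, 12, 6, 4, 9, 1, 11, 5, 10, 0, 8]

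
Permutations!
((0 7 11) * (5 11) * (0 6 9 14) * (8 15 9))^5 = ((0 7 5 11 6 8 15 9 14))^5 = (0 8 7 15 5 9 11 14 6)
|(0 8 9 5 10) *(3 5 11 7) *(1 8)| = |(0 1 8 9 11 7 3 5 10)| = 9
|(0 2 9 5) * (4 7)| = 4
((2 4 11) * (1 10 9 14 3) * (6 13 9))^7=(14)(2 4 11)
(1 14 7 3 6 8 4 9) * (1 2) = (1 14 7 3 6 8 4 9 2) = [0, 14, 1, 6, 9, 5, 8, 3, 4, 2, 10, 11, 12, 13, 7]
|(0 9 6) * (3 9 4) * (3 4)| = |(0 3 9 6)| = 4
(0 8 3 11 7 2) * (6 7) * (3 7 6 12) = (0 8 7 2)(3 11 12) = [8, 1, 0, 11, 4, 5, 6, 2, 7, 9, 10, 12, 3]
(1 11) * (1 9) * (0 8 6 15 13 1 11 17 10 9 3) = (0 8 6 15 13 1 17 10 9 11 3) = [8, 17, 2, 0, 4, 5, 15, 7, 6, 11, 9, 3, 12, 1, 14, 13, 16, 10]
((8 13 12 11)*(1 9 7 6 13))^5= (1 12 7 8 13 9 11 6)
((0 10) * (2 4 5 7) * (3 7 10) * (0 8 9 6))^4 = ((0 3 7 2 4 5 10 8 9 6))^4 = (0 4 9 7 10)(2 8 3 5 6)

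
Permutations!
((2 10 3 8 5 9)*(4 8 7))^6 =(2 5 4 3)(7 10 9 8)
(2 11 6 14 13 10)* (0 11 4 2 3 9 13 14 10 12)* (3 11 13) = (14)(0 13 12)(2 4)(3 9)(6 10 11) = [13, 1, 4, 9, 2, 5, 10, 7, 8, 3, 11, 6, 0, 12, 14]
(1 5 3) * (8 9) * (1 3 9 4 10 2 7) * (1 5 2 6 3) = (1 2 7 5 9 8 4 10 6 3) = [0, 2, 7, 1, 10, 9, 3, 5, 4, 8, 6]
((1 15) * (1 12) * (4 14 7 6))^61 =((1 15 12)(4 14 7 6))^61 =(1 15 12)(4 14 7 6)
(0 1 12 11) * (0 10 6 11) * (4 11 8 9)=(0 1 12)(4 11 10 6 8 9)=[1, 12, 2, 3, 11, 5, 8, 7, 9, 4, 6, 10, 0]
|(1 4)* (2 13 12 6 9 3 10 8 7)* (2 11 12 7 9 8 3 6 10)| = |(1 4)(2 13 7 11 12 10 3)(6 8 9)| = 42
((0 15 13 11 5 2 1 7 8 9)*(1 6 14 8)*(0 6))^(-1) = (0 2 5 11 13 15)(1 7)(6 9 8 14)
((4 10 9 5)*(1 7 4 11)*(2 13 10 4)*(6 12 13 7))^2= ((1 6 12 13 10 9 5 11)(2 7))^2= (1 12 10 5)(6 13 9 11)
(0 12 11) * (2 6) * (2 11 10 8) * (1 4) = [12, 4, 6, 3, 1, 5, 11, 7, 2, 9, 8, 0, 10] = (0 12 10 8 2 6 11)(1 4)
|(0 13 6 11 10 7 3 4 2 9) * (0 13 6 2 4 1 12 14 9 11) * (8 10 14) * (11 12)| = 22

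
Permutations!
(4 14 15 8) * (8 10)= (4 14 15 10 8)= [0, 1, 2, 3, 14, 5, 6, 7, 4, 9, 8, 11, 12, 13, 15, 10]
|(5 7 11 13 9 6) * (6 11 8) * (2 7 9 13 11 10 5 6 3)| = 12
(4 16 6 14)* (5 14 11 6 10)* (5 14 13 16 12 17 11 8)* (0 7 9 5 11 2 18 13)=[7, 1, 18, 3, 12, 0, 8, 9, 11, 5, 14, 6, 17, 16, 4, 15, 10, 2, 13]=(0 7 9 5)(2 18 13 16 10 14 4 12 17)(6 8 11)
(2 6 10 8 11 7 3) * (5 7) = (2 6 10 8 11 5 7 3) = [0, 1, 6, 2, 4, 7, 10, 3, 11, 9, 8, 5]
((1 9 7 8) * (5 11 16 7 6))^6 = ((1 9 6 5 11 16 7 8))^6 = (1 7 11 6)(5 9 8 16)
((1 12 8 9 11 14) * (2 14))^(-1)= (1 14 2 11 9 8 12)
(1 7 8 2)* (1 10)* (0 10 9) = (0 10 1 7 8 2 9) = [10, 7, 9, 3, 4, 5, 6, 8, 2, 0, 1]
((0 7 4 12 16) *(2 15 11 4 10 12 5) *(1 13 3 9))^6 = (0 7 10 12 16)(1 3)(2 15 11 4 5)(9 13) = ((0 7 10 12 16)(1 13 3 9)(2 15 11 4 5))^6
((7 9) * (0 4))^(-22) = ((0 4)(7 9))^(-22) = (9)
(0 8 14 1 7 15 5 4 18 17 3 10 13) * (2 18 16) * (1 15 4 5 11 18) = (0 8 14 15 11 18 17 3 10 13)(1 7 4 16 2) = [8, 7, 1, 10, 16, 5, 6, 4, 14, 9, 13, 18, 12, 0, 15, 11, 2, 3, 17]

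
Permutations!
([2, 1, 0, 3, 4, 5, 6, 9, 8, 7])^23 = [2, 1, 0, 3, 4, 5, 6, 9, 8, 7]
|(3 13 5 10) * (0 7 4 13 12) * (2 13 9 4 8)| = |(0 7 8 2 13 5 10 3 12)(4 9)| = 18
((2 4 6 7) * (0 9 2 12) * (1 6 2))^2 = (0 1 7)(6 12 9)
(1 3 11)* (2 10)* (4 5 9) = (1 3 11)(2 10)(4 5 9) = [0, 3, 10, 11, 5, 9, 6, 7, 8, 4, 2, 1]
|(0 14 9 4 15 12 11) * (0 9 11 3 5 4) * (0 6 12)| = 10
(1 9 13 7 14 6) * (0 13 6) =(0 13 7 14)(1 9 6) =[13, 9, 2, 3, 4, 5, 1, 14, 8, 6, 10, 11, 12, 7, 0]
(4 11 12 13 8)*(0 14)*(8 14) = (0 8 4 11 12 13 14) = [8, 1, 2, 3, 11, 5, 6, 7, 4, 9, 10, 12, 13, 14, 0]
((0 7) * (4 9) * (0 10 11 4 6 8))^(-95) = ((0 7 10 11 4 9 6 8))^(-95) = (0 7 10 11 4 9 6 8)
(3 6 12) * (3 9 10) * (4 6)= (3 4 6 12 9 10)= [0, 1, 2, 4, 6, 5, 12, 7, 8, 10, 3, 11, 9]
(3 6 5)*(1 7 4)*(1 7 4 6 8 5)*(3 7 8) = [0, 4, 2, 3, 8, 7, 1, 6, 5] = (1 4 8 5 7 6)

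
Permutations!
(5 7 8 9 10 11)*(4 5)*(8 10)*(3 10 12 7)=[0, 1, 2, 10, 5, 3, 6, 12, 9, 8, 11, 4, 7]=(3 10 11 4 5)(7 12)(8 9)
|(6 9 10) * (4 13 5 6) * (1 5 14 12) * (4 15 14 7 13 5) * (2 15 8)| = |(1 4 5 6 9 10 8 2 15 14 12)(7 13)| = 22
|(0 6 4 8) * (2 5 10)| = 12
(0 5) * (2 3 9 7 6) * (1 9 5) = (0 1 9 7 6 2 3 5) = [1, 9, 3, 5, 4, 0, 2, 6, 8, 7]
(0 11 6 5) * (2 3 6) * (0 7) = (0 11 2 3 6 5 7) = [11, 1, 3, 6, 4, 7, 5, 0, 8, 9, 10, 2]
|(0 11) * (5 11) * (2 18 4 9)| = |(0 5 11)(2 18 4 9)| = 12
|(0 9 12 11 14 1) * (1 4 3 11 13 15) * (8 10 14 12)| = |(0 9 8 10 14 4 3 11 12 13 15 1)| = 12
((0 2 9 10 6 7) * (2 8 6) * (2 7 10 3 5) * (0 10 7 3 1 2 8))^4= (1 2 9)(3 7 8)(5 10 6)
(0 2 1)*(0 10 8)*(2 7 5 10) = (0 7 5 10 8)(1 2) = [7, 2, 1, 3, 4, 10, 6, 5, 0, 9, 8]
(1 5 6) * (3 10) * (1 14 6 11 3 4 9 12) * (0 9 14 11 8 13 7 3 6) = [9, 5, 2, 10, 14, 8, 11, 3, 13, 12, 4, 6, 1, 7, 0] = (0 9 12 1 5 8 13 7 3 10 4 14)(6 11)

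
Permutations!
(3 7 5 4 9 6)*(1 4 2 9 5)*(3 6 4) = [0, 3, 9, 7, 5, 2, 6, 1, 8, 4] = (1 3 7)(2 9 4 5)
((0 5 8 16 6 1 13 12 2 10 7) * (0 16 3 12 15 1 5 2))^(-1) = ((0 2 10 7 16 6 5 8 3 12)(1 13 15))^(-1) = (0 12 3 8 5 6 16 7 10 2)(1 15 13)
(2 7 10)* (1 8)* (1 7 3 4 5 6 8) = (2 3 4 5 6 8 7 10) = [0, 1, 3, 4, 5, 6, 8, 10, 7, 9, 2]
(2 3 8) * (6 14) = (2 3 8)(6 14) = [0, 1, 3, 8, 4, 5, 14, 7, 2, 9, 10, 11, 12, 13, 6]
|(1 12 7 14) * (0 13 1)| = 6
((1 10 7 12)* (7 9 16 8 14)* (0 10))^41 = (0 14 10 7 9 12 16 1 8)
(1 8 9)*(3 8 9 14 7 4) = (1 9)(3 8 14 7 4) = [0, 9, 2, 8, 3, 5, 6, 4, 14, 1, 10, 11, 12, 13, 7]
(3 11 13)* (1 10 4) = [0, 10, 2, 11, 1, 5, 6, 7, 8, 9, 4, 13, 12, 3] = (1 10 4)(3 11 13)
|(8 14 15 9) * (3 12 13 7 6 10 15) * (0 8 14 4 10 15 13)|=|(0 8 4 10 13 7 6 15 9 14 3 12)|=12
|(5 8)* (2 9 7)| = 6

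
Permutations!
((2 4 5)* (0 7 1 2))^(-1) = ((0 7 1 2 4 5))^(-1) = (0 5 4 2 1 7)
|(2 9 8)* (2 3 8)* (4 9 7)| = 4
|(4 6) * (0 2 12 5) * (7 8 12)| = |(0 2 7 8 12 5)(4 6)| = 6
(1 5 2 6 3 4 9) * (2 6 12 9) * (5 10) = (1 10 5 6 3 4 2 12 9) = [0, 10, 12, 4, 2, 6, 3, 7, 8, 1, 5, 11, 9]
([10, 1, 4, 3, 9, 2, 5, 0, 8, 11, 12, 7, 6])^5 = (0 2)(4 10)(5 7)(6 11)(9 12)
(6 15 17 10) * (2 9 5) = (2 9 5)(6 15 17 10) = [0, 1, 9, 3, 4, 2, 15, 7, 8, 5, 6, 11, 12, 13, 14, 17, 16, 10]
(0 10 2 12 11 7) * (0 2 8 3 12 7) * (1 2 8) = (0 10 1 2 7 8 3 12 11) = [10, 2, 7, 12, 4, 5, 6, 8, 3, 9, 1, 0, 11]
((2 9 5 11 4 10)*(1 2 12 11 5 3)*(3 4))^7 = ((1 2 9 4 10 12 11 3))^7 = (1 3 11 12 10 4 9 2)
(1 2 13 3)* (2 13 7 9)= (1 13 3)(2 7 9)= [0, 13, 7, 1, 4, 5, 6, 9, 8, 2, 10, 11, 12, 3]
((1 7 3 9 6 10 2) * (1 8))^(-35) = (1 10 3 8 6 7 2 9)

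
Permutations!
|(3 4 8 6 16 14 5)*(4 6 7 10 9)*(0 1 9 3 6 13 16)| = 13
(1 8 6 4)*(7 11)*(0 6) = (0 6 4 1 8)(7 11) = [6, 8, 2, 3, 1, 5, 4, 11, 0, 9, 10, 7]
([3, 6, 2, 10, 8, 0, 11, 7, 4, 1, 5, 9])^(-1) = [5, 9, 2, 0, 8, 10, 1, 7, 4, 11, 3, 6]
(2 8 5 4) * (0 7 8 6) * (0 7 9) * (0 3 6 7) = (0 9 3 6)(2 7 8 5 4) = [9, 1, 7, 6, 2, 4, 0, 8, 5, 3]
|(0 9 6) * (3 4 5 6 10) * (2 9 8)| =9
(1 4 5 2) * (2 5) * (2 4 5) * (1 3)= (1 5 2 3)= [0, 5, 3, 1, 4, 2]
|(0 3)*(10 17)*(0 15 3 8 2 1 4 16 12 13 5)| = 18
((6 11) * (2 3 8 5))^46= (11)(2 8)(3 5)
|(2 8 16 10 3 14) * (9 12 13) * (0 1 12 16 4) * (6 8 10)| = 36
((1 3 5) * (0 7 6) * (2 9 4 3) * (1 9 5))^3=((0 7 6)(1 2 5 9 4 3))^3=(1 9)(2 4)(3 5)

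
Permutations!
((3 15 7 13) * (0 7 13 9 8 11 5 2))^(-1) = (0 2 5 11 8 9 7)(3 13 15)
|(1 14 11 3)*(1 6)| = |(1 14 11 3 6)| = 5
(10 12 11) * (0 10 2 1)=(0 10 12 11 2 1)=[10, 0, 1, 3, 4, 5, 6, 7, 8, 9, 12, 2, 11]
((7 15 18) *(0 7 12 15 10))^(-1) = (0 10 7)(12 18 15)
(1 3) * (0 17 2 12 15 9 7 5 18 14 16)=(0 17 2 12 15 9 7 5 18 14 16)(1 3)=[17, 3, 12, 1, 4, 18, 6, 5, 8, 7, 10, 11, 15, 13, 16, 9, 0, 2, 14]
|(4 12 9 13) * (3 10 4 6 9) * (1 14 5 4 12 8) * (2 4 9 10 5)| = |(1 14 2 4 8)(3 5 9 13 6 10 12)| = 35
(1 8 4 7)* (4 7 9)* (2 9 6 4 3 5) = (1 8 7)(2 9 3 5)(4 6) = [0, 8, 9, 5, 6, 2, 4, 1, 7, 3]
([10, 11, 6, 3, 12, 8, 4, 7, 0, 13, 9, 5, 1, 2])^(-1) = (0 8 5 11 1 12 4 6 2 13 9 10)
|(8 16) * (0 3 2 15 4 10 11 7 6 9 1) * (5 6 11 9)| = |(0 3 2 15 4 10 9 1)(5 6)(7 11)(8 16)| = 8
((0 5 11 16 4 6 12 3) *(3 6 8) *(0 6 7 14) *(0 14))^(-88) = (0 11 4 3 12)(5 16 8 6 7)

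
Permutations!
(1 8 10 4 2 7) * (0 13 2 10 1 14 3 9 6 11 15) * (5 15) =(0 13 2 7 14 3 9 6 11 5 15)(1 8)(4 10) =[13, 8, 7, 9, 10, 15, 11, 14, 1, 6, 4, 5, 12, 2, 3, 0]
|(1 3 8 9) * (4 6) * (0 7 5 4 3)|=9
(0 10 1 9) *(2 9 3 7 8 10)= (0 2 9)(1 3 7 8 10)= [2, 3, 9, 7, 4, 5, 6, 8, 10, 0, 1]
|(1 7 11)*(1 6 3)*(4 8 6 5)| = 8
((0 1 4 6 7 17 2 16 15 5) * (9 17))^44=(17)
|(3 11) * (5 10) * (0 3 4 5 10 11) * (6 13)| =|(0 3)(4 5 11)(6 13)| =6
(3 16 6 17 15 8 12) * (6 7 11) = [0, 1, 2, 16, 4, 5, 17, 11, 12, 9, 10, 6, 3, 13, 14, 8, 7, 15] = (3 16 7 11 6 17 15 8 12)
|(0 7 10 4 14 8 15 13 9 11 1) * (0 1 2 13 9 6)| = 12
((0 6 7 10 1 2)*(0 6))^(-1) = (1 10 7 6 2) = ((1 2 6 7 10))^(-1)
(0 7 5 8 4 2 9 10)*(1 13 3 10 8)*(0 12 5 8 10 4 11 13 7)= [0, 7, 9, 4, 2, 1, 6, 8, 11, 10, 12, 13, 5, 3]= (1 7 8 11 13 3 4 2 9 10 12 5)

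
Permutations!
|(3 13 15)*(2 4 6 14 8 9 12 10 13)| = 11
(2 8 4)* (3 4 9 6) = (2 8 9 6 3 4) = [0, 1, 8, 4, 2, 5, 3, 7, 9, 6]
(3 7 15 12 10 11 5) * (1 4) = (1 4)(3 7 15 12 10 11 5) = [0, 4, 2, 7, 1, 3, 6, 15, 8, 9, 11, 5, 10, 13, 14, 12]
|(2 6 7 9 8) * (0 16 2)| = |(0 16 2 6 7 9 8)| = 7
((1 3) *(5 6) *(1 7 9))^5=((1 3 7 9)(5 6))^5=(1 3 7 9)(5 6)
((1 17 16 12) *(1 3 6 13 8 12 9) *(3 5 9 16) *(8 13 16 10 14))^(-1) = ((1 17 3 6 16 10 14 8 12 5 9))^(-1) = (1 9 5 12 8 14 10 16 6 3 17)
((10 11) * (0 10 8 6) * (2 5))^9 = (0 6 8 11 10)(2 5) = ((0 10 11 8 6)(2 5))^9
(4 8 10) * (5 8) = (4 5 8 10) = [0, 1, 2, 3, 5, 8, 6, 7, 10, 9, 4]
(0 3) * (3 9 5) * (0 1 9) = (1 9 5 3) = [0, 9, 2, 1, 4, 3, 6, 7, 8, 5]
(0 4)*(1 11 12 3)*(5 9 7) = (0 4)(1 11 12 3)(5 9 7) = [4, 11, 2, 1, 0, 9, 6, 5, 8, 7, 10, 12, 3]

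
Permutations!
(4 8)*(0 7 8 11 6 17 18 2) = [7, 1, 0, 3, 11, 5, 17, 8, 4, 9, 10, 6, 12, 13, 14, 15, 16, 18, 2] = (0 7 8 4 11 6 17 18 2)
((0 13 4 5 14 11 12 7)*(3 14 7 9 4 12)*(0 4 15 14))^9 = (0 13 12 9 15 14 11 3) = ((0 13 12 9 15 14 11 3)(4 5 7))^9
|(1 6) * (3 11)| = 2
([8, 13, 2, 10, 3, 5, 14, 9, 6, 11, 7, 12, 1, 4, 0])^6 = [6, 9, 2, 1, 12, 5, 0, 4, 14, 3, 13, 10, 7, 11, 8]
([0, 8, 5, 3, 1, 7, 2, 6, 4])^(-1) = [0, 4, 6, 3, 8, 2, 7, 5, 1]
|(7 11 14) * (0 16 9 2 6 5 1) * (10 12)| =|(0 16 9 2 6 5 1)(7 11 14)(10 12)| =42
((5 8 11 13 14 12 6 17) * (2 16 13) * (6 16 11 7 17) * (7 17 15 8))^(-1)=(2 11)(5 17 8 15 7)(12 14 13 16)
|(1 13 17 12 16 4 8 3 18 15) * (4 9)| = |(1 13 17 12 16 9 4 8 3 18 15)| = 11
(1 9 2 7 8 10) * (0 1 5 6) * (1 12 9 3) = (0 12 9 2 7 8 10 5 6)(1 3) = [12, 3, 7, 1, 4, 6, 0, 8, 10, 2, 5, 11, 9]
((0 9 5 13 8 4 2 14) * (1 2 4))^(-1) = ((0 9 5 13 8 1 2 14))^(-1) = (0 14 2 1 8 13 5 9)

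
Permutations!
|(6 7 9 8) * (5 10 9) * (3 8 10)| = 10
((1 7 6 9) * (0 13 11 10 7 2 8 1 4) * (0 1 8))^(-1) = ((0 13 11 10 7 6 9 4 1 2))^(-1) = (0 2 1 4 9 6 7 10 11 13)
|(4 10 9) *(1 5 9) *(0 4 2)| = 7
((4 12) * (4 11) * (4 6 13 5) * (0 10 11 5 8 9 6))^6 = (6 8)(9 13)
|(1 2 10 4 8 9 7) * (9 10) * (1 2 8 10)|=|(1 8)(2 9 7)(4 10)|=6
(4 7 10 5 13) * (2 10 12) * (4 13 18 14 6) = (2 10 5 18 14 6 4 7 12) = [0, 1, 10, 3, 7, 18, 4, 12, 8, 9, 5, 11, 2, 13, 6, 15, 16, 17, 14]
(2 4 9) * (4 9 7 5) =(2 9)(4 7 5) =[0, 1, 9, 3, 7, 4, 6, 5, 8, 2]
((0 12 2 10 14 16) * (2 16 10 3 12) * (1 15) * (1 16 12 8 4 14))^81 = (0 2 3 8 4 14 10 1 15 16)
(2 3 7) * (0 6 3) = (0 6 3 7 2) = [6, 1, 0, 7, 4, 5, 3, 2]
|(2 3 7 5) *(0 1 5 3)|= |(0 1 5 2)(3 7)|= 4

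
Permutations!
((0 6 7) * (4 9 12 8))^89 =(0 7 6)(4 9 12 8) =((0 6 7)(4 9 12 8))^89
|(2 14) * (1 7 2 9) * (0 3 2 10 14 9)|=8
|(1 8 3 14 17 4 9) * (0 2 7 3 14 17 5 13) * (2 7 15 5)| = 13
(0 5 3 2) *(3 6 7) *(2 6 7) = (0 5 7 3 6 2) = [5, 1, 0, 6, 4, 7, 2, 3]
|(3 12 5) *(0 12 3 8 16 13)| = |(0 12 5 8 16 13)| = 6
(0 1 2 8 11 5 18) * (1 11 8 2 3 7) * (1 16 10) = [11, 3, 2, 7, 4, 18, 6, 16, 8, 9, 1, 5, 12, 13, 14, 15, 10, 17, 0] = (0 11 5 18)(1 3 7 16 10)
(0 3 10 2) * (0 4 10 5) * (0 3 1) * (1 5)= (0 5 3 1)(2 4 10)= [5, 0, 4, 1, 10, 3, 6, 7, 8, 9, 2]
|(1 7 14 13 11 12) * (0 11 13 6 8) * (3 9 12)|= 10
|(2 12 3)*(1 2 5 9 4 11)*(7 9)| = 9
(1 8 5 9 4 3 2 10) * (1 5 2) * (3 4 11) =(1 8 2 10 5 9 11 3) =[0, 8, 10, 1, 4, 9, 6, 7, 2, 11, 5, 3]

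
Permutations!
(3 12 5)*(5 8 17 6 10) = [0, 1, 2, 12, 4, 3, 10, 7, 17, 9, 5, 11, 8, 13, 14, 15, 16, 6] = (3 12 8 17 6 10 5)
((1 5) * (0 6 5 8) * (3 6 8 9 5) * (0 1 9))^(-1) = (0 1 8)(3 6)(5 9)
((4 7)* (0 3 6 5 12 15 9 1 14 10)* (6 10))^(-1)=((0 3 10)(1 14 6 5 12 15 9)(4 7))^(-1)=(0 10 3)(1 9 15 12 5 6 14)(4 7)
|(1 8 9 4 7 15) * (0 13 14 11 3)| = 30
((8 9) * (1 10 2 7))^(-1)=((1 10 2 7)(8 9))^(-1)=(1 7 2 10)(8 9)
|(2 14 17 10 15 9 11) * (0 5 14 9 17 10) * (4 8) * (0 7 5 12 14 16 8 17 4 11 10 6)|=44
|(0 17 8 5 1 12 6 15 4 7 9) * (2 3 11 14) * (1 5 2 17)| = 24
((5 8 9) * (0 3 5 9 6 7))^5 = ((9)(0 3 5 8 6 7))^5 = (9)(0 7 6 8 5 3)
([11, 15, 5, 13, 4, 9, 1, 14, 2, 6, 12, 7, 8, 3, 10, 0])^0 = (15)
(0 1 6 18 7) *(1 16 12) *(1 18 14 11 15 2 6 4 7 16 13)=(0 13 1 4 7)(2 6 14 11 15)(12 18 16)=[13, 4, 6, 3, 7, 5, 14, 0, 8, 9, 10, 15, 18, 1, 11, 2, 12, 17, 16]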